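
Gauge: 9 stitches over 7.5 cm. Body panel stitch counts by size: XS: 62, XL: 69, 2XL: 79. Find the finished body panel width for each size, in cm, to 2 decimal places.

XS 51.67 cm; XL 57.50 cm; 2XL 65.83 cm.

9/7.5 = 1.2 sts per cm.
XS: 62 / 1.2 = 51.667 → 51.67 cm.
XL: 69 / 1.2 = 57.500 → 57.50 cm.
2XL: 79 / 1.2 = 65.833 → 65.83 cm.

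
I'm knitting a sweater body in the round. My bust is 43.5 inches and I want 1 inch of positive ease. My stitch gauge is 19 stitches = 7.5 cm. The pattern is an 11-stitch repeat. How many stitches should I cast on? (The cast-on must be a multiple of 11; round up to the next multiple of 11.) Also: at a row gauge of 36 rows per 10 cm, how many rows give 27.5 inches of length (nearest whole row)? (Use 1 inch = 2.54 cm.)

Finished = 43.5 + 1 = 44.5 inches.
44.5 inches × 2.54 = 113.03 cm.
19/7.5 = 2.533 sts per cm; 113.03 × 2.533 = 286.34 sts.
Next multiple of 11 → 297.
27.5 inches = 69.85 cm; × 3.6 = 251.46 → 251 rows.

Cast on 297 stitches; work 251 rows.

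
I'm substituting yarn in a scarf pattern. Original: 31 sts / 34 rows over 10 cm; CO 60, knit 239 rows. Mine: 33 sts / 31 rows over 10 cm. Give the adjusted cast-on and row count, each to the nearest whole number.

Stitches: 60 × 33/31 = 63.87 → 64.
Rows: 239 × 31/34 = 217.91 → 218.

Cast on 64 stitches; work 218 rows.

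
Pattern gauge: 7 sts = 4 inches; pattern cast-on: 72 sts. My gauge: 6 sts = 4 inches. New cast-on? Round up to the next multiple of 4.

Scale factor = 6 / 7 = 0.857.
72 × 6 / 7 = 61.71 sts.
→ 64 sts.

CO 64 sts.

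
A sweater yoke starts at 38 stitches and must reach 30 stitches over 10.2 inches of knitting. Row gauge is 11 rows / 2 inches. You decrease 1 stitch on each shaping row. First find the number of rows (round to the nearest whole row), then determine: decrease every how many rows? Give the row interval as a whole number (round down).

Decrease every 7th row.

Rows = 10.2 × 5.5 = 56.1 → 56 rows.
Stitches to remove: 8 → 8 shaping rows (at 1 st each).
56 / 8 = 7.00 → every 7 rows.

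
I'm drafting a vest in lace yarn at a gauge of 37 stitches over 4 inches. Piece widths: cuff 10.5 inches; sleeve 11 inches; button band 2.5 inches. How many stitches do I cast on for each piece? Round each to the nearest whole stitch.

cuff 97; sleeve 102; button band 23.

Rate = 37/4 = 9.25 sts per in.
cuff: 10.5 × 9.25 = 97.12 → 97.
sleeve: 11 × 9.25 = 101.75 → 102.
button band: 2.5 × 9.25 = 23.12 → 23.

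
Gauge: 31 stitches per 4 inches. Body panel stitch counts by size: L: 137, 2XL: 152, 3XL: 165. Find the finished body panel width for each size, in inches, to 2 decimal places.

31/4 = 7.75 sts per in.
L: 137 / 7.75 = 17.677 → 17.68 in.
2XL: 152 / 7.75 = 19.613 → 19.61 in.
3XL: 165 / 7.75 = 21.290 → 21.29 in.

L 17.68 inches; 2XL 19.61 inches; 3XL 21.29 inches.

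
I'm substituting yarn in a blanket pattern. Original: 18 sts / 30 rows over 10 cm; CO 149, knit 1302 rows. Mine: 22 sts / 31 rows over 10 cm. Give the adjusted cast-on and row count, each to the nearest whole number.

Cast on 182 stitches; work 1345 rows.

Stitches: 149 × 22/18 = 182.11 → 182.
Rows: 1302 × 31/30 = 1345.40 → 1345.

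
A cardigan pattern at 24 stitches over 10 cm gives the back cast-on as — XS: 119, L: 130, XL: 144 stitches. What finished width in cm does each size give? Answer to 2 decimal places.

24/10 = 2.4 sts per cm.
XS: 119 / 2.4 = 49.583 → 49.58 cm.
L: 130 / 2.4 = 54.167 → 54.17 cm.
XL: 144 / 2.4 = 60.000 → 60.00 cm.

XS 49.58 cm; L 54.17 cm; XL 60.00 cm.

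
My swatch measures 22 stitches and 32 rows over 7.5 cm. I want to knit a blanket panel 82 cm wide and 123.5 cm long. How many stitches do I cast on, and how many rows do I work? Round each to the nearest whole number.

Stitch gauge = 22/7.5 = 2.933 sts/cm; 82 × 2.933 = 240.53 → 241 sts.
Row gauge = 32/7.5 = 4.267 rows/cm; 123.5 × 4.267 = 526.93 → 527 rows.

Cast on 241 stitches and work 527 rows.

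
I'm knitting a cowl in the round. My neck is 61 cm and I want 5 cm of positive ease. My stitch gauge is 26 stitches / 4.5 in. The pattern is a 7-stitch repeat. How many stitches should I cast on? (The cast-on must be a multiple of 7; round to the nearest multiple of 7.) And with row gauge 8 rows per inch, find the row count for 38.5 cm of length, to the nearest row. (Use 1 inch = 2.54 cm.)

Finished = 61 + 5 = 66 cm.
66 cm × 1/2.54 = 25.98 inches.
26/4.5 = 5.778 sts per in; 25.98 × 5.778 = 150.13 sts.
Nearest multiple of 7 → 147.
38.5 cm = 15.16 inches; × 8 = 121.26 → 121 rows.

Cast on 147 stitches; work 121 rows.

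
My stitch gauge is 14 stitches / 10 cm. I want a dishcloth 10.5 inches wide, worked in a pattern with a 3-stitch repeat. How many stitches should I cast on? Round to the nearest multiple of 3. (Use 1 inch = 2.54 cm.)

10.5 in = 10.5 × 2.54 = 26.67 cm.
14 / 10 = 1.4 sts/cm.
26.67 × 1.4 = 37.34 sts.
→ 36.

36 stitches.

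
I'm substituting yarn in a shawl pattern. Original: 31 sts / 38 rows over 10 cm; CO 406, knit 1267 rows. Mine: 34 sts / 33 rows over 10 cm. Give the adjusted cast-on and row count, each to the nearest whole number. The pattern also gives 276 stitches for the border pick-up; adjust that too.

Cast on 445 stitches; work 1100 rows; border pick-up 303 stitches.

Stitches: 406 × 34/31 = 445.29 → 445.
Rows: 1267 × 33/38 = 1100.29 → 1100.
border pick-up: 276 × 34/31 = 302.71 → 303.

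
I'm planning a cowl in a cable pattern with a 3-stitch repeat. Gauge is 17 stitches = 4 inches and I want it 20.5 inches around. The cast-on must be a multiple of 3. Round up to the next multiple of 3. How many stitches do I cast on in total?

Cast on 90 stitches.

17 / 4 = 4.25 sts per inch.
20.5 × 4.25 = 87.12 sts.
Next multiple of 3: 90.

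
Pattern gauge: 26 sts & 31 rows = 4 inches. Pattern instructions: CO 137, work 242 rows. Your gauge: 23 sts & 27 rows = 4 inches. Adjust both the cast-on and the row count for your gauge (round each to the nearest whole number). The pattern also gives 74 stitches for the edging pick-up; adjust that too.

Stitches: 137 × 23/26 = 121.19 → 121.
Rows: 242 × 27/31 = 210.77 → 211.
edging pick-up: 74 × 23/26 = 65.46 → 65.

Cast on 121 stitches; work 211 rows; edging pick-up 65 stitches.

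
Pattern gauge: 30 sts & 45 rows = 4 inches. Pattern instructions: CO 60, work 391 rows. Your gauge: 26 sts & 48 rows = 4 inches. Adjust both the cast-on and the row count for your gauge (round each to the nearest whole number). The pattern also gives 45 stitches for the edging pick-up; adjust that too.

Stitches: 60 × 26/30 = 52.00 → 52.
Rows: 391 × 48/45 = 417.07 → 417.
edging pick-up: 45 × 26/30 = 39.00 → 39.

Cast on 52 stitches; work 417 rows; edging pick-up 39 stitches.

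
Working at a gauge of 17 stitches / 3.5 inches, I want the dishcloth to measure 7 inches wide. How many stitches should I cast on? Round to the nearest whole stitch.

34 stitches.

17 stitches / 3.5 in = 4.857 stitches per inch.
7 × 4.857 = 34.00 stitches.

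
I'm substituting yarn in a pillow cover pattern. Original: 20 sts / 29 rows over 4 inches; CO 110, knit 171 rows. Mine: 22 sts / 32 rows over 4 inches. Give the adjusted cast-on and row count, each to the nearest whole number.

Cast on 121 stitches; work 189 rows.

Stitches: 110 × 22/20 = 121.00 → 121.
Rows: 171 × 32/29 = 188.69 → 189.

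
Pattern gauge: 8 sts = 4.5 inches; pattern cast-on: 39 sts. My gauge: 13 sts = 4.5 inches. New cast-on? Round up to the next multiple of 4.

Scale factor = 13 / 8 = 1.625.
39 × 13 / 8 = 63.38 sts.
→ 64 sts.

CO 64 sts.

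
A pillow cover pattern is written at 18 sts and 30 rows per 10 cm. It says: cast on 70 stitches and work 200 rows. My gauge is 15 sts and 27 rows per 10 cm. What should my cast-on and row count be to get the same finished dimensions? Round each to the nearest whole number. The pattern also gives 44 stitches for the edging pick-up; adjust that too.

Cast on 58 stitches; work 180 rows; edging pick-up 37 stitches.

Stitches: 70 × 15/18 = 58.33 → 58.
Rows: 200 × 27/30 = 180.00 → 180.
edging pick-up: 44 × 15/18 = 36.67 → 37.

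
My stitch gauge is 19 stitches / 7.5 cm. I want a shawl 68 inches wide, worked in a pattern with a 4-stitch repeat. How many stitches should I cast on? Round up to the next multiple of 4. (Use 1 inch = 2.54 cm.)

Cast on 440 stitches.

68 in = 68 × 2.54 = 172.72 cm.
19 / 7.5 = 2.533 sts/cm.
172.72 × 2.533 = 437.56 sts.
→ 440.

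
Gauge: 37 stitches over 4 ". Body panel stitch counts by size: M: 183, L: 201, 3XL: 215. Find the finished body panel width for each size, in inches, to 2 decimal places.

37/4 = 9.25 sts per in.
M: 183 / 9.25 = 19.784 → 19.78 in.
L: 201 / 9.25 = 21.730 → 21.73 in.
3XL: 215 / 9.25 = 23.243 → 23.24 in.

M 19.78 inches; L 21.73 inches; 3XL 23.24 inches.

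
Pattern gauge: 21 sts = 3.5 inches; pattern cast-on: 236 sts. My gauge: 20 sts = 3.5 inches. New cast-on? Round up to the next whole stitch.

Scale factor = 20 / 21 = 0.952.
236 × 20 / 21 = 224.76 sts.
→ 225 sts.

Cast on 225 stitches.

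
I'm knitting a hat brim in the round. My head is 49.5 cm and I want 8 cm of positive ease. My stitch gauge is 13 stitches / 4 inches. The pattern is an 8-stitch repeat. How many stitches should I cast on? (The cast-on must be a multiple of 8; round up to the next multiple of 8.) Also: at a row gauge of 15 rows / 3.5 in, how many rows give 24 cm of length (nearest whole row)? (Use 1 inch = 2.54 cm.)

Cast on 80 stitches; work 40 rows.

Finished = 49.5 + 8 = 57.5 cm.
57.5 cm × 1/2.54 = 22.64 inches.
13/4 = 3.25 sts per in; 22.64 × 3.25 = 73.57 sts.
Next multiple of 8 → 80.
24 cm = 9.45 inches; × 4.286 = 40.49 → 40 rows.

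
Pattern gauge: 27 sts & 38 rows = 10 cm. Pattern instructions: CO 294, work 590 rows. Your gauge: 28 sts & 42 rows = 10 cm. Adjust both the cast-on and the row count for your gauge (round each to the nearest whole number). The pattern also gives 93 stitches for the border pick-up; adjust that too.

Stitches: 294 × 28/27 = 304.89 → 305.
Rows: 590 × 42/38 = 652.11 → 652.
border pick-up: 93 × 28/27 = 96.44 → 96.

Cast on 305 stitches; work 652 rows; border pick-up 96 stitches.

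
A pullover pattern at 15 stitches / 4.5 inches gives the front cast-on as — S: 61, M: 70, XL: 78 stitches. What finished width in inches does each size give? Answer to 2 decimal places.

S 18.30 inches; M 21.00 inches; XL 23.40 inches.

15/4.5 = 3.333 sts per in.
S: 61 / 3.333 = 18.300 → 18.30 in.
M: 70 / 3.333 = 21.000 → 21.00 in.
XL: 78 / 3.333 = 23.400 → 23.40 in.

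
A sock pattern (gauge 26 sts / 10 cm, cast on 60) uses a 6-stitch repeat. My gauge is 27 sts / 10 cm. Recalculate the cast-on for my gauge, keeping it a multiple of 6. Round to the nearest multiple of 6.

60 × 27 / 26 = 62.31.
Nearest multiple of 6: 60.

Cast on 60 stitches.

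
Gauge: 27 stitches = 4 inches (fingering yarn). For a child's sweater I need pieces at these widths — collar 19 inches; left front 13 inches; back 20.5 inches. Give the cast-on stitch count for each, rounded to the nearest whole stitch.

Rate = 27/4 = 6.75 sts per in.
collar: 19 × 6.75 = 128.25 → 128.
left front: 13 × 6.75 = 87.75 → 88.
back: 20.5 × 6.75 = 138.38 → 138.

collar 128; left front 88; back 138.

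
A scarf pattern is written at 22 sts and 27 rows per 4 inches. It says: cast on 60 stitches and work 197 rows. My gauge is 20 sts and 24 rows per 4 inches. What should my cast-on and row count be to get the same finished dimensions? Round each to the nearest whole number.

Cast on 55 stitches; work 175 rows.

Stitches: 60 × 20/22 = 54.55 → 55.
Rows: 197 × 24/27 = 175.11 → 175.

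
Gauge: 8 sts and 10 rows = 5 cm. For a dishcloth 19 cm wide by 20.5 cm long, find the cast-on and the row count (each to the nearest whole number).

Cast on 30 stitches and work 41 rows.

Stitch gauge = 8/5 = 1.6 sts/cm; 19 × 1.6 = 30.40 → 30 sts.
Row gauge = 10/5 = 2 rows/cm; 20.5 × 2 = 41.00 → 41 rows.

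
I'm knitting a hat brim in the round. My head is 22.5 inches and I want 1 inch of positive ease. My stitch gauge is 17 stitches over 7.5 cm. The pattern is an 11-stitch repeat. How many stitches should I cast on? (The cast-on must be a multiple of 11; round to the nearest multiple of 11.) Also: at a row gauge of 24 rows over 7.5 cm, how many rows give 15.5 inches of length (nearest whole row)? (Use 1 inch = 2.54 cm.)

Finished = 22.5 + 1 = 23.5 inches.
23.5 inches × 2.54 = 59.69 cm.
17/7.5 = 2.267 sts per cm; 59.69 × 2.267 = 135.30 sts.
Nearest multiple of 11 → 132.
15.5 inches = 39.37 cm; × 3.2 = 125.98 → 126 rows.

Cast on 132 stitches; work 126 rows.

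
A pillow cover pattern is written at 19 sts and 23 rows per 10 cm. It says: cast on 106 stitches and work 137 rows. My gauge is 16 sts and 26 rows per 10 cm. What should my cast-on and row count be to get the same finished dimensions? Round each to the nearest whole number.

Stitches: 106 × 16/19 = 89.26 → 89.
Rows: 137 × 26/23 = 154.87 → 155.

Cast on 89 stitches; work 155 rows.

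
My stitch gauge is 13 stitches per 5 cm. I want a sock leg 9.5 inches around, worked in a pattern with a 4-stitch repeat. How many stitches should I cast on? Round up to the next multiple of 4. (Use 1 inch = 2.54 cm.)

64 stitches.

9.5 in = 9.5 × 2.54 = 24.13 cm.
13 / 5 = 2.6 sts/cm.
24.13 × 2.6 = 62.74 sts.
→ 64.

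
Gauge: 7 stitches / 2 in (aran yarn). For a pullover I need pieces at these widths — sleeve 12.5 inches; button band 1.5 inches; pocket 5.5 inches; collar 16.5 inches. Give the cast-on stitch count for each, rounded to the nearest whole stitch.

sleeve 44; button band 5; pocket 19; collar 58.

Rate = 7/2 = 3.5 sts per in.
sleeve: 12.5 × 3.5 = 43.75 → 44.
button band: 1.5 × 3.5 = 5.25 → 5.
pocket: 5.5 × 3.5 = 19.25 → 19.
collar: 16.5 × 3.5 = 57.75 → 58.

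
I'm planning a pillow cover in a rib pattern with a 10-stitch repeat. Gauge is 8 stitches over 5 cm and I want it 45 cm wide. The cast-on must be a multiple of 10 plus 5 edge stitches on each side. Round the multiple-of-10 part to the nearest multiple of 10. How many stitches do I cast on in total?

8 / 5 = 1.6 sts per cm.
45 × 1.6 = 72.00 sts.
Less 10 edge sts → 62.00 for the repeat.
Nearest multiple of 10: 60.
Add back 10 edge sts → 70.

CO 70 sts.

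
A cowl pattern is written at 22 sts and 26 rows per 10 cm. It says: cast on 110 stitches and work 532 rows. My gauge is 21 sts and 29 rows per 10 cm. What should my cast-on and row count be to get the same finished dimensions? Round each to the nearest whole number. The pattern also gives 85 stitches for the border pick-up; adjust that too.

Stitches: 110 × 21/22 = 105.00 → 105.
Rows: 532 × 29/26 = 593.38 → 593.
border pick-up: 85 × 21/22 = 81.14 → 81.

Cast on 105 stitches; work 593 rows; border pick-up 81 stitches.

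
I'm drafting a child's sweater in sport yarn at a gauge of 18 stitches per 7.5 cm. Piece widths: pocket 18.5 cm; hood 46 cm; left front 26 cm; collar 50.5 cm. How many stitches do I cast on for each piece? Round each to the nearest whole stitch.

pocket 44; hood 110; left front 62; collar 121.

Rate = 18/7.5 = 2.4 sts per cm.
pocket: 18.5 × 2.4 = 44.40 → 44.
hood: 46 × 2.4 = 110.40 → 110.
left front: 26 × 2.4 = 62.40 → 62.
collar: 50.5 × 2.4 = 121.20 → 121.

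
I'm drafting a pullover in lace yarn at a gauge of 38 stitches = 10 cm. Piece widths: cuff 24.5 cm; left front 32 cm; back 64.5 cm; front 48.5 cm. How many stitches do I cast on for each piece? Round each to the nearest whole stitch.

cuff 93; left front 122; back 245; front 184.

Rate = 38/10 = 3.8 sts per cm.
cuff: 24.5 × 3.8 = 93.10 → 93.
left front: 32 × 3.8 = 121.60 → 122.
back: 64.5 × 3.8 = 245.10 → 245.
front: 48.5 × 3.8 = 184.30 → 184.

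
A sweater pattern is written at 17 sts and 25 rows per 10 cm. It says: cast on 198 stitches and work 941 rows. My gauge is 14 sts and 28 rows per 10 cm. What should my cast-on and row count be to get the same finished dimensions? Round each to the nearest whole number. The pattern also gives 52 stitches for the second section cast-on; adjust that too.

Cast on 163 stitches; work 1054 rows; second section cast-on 43 stitches.

Stitches: 198 × 14/17 = 163.06 → 163.
Rows: 941 × 28/25 = 1053.92 → 1054.
second section cast-on: 52 × 14/17 = 42.82 → 43.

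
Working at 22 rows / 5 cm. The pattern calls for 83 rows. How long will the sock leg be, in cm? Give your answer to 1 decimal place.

18.9 cm.

22 rows / 5 cm = 4.4 rows per cm.
83 / 4.4 = 18.86 cm.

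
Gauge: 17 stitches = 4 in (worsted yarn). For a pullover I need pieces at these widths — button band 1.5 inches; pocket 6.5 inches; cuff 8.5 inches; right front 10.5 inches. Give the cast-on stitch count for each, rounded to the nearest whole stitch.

button band 6; pocket 28; cuff 36; right front 45.

Rate = 17/4 = 4.25 sts per in.
button band: 1.5 × 4.25 = 6.38 → 6.
pocket: 6.5 × 4.25 = 27.62 → 28.
cuff: 8.5 × 4.25 = 36.12 → 36.
right front: 10.5 × 4.25 = 44.62 → 45.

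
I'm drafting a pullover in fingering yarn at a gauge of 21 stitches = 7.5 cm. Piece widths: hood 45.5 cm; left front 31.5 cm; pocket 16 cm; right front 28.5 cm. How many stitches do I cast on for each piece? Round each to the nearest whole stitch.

Rate = 21/7.5 = 2.8 sts per cm.
hood: 45.5 × 2.8 = 127.40 → 127.
left front: 31.5 × 2.8 = 88.20 → 88.
pocket: 16 × 2.8 = 44.80 → 45.
right front: 28.5 × 2.8 = 79.80 → 80.

hood 127; left front 88; pocket 45; right front 80.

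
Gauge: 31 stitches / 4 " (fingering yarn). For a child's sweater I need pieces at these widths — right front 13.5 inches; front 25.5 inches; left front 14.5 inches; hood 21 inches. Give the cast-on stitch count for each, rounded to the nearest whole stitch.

right front 105; front 198; left front 112; hood 163.

Rate = 31/4 = 7.75 sts per in.
right front: 13.5 × 7.75 = 104.62 → 105.
front: 25.5 × 7.75 = 197.62 → 198.
left front: 14.5 × 7.75 = 112.38 → 112.
hood: 21 × 7.75 = 162.75 → 163.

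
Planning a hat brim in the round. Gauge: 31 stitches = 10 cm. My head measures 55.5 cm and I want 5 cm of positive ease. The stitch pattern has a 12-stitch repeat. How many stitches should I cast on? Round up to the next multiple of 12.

Finished = 55.5 + 5 = 60.5 cm.
31 / 10 = 3.1 sts/cm.
60.5 × 3.1 = 187.55 sts.
Next multiple of 12: 192.

CO 192 sts.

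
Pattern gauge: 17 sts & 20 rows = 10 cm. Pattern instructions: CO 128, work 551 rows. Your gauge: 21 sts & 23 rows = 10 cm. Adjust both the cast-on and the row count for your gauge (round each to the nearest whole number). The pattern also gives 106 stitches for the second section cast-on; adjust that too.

Cast on 158 stitches; work 634 rows; second section cast-on 131 stitches.

Stitches: 128 × 21/17 = 158.12 → 158.
Rows: 551 × 23/20 = 633.65 → 634.
second section cast-on: 106 × 21/17 = 130.94 → 131.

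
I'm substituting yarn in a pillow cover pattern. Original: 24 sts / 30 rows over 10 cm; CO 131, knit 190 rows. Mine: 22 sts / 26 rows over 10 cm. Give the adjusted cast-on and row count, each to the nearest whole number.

Stitches: 131 × 22/24 = 120.08 → 120.
Rows: 190 × 26/30 = 164.67 → 165.

Cast on 120 stitches; work 165 rows.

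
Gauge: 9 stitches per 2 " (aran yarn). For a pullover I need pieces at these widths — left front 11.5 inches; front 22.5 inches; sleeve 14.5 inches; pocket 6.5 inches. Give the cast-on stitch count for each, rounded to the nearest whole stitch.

left front 52; front 101; sleeve 65; pocket 29.

Rate = 9/2 = 4.5 sts per in.
left front: 11.5 × 4.5 = 51.75 → 52.
front: 22.5 × 4.5 = 101.25 → 101.
sleeve: 14.5 × 4.5 = 65.25 → 65.
pocket: 6.5 × 4.5 = 29.25 → 29.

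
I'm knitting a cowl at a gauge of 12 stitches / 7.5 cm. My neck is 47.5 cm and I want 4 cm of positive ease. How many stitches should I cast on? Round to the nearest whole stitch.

Cast on 82 stitches.

Finished = 47.5 + 4 = 51.5 cm.
12 / 7.5 = 1.6 sts per cm.
51.50 × 1.6 = 82.40 sts.
→ 82 sts.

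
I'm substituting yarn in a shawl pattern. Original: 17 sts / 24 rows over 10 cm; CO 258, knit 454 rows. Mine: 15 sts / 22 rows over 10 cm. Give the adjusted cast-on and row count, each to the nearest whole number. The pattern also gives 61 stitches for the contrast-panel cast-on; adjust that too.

Cast on 228 stitches; work 416 rows; contrast-panel cast-on 54 stitches.

Stitches: 258 × 15/17 = 227.65 → 228.
Rows: 454 × 22/24 = 416.17 → 416.
contrast-panel cast-on: 61 × 15/17 = 53.82 → 54.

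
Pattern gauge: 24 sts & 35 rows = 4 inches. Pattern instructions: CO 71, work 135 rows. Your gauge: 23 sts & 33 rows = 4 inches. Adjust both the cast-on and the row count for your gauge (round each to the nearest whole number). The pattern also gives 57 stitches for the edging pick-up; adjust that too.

Cast on 68 stitches; work 127 rows; edging pick-up 55 stitches.

Stitches: 71 × 23/24 = 68.04 → 68.
Rows: 135 × 33/35 = 127.29 → 127.
edging pick-up: 57 × 23/24 = 54.62 → 55.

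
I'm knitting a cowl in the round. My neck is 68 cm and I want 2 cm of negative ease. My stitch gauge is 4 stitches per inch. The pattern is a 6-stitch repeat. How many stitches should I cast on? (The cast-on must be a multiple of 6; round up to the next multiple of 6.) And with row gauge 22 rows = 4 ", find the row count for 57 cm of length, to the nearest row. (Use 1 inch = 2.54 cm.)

Cast on 108 stitches; work 123 rows.

Finished = 68 − 2 = 66 cm.
66 cm × 1/2.54 = 25.98 inches.
4/1 = 4 sts per in; 25.98 × 4 = 103.94 sts.
Next multiple of 6 → 108.
57 cm = 22.44 inches; × 5.5 = 123.43 → 123 rows.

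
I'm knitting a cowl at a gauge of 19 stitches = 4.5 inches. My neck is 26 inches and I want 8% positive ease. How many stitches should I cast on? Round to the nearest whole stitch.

Finished = 26 × 1.08 = 28.08 in.
19 / 4.5 = 4.222 sts per inch.
28.08 × 4.222 = 118.56 sts.
→ 119 sts.

119 stitches.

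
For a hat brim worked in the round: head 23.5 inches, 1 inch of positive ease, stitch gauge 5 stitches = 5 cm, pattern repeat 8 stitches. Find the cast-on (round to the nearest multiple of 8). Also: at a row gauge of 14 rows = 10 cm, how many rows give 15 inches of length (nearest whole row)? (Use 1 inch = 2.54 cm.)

Cast on 64 stitches; work 53 rows.

Finished = 23.5 + 1 = 24.5 inches.
24.5 inches × 2.54 = 62.23 cm.
5/5 = 1 sts per cm; 62.23 × 1 = 62.23 sts.
Nearest multiple of 8 → 64.
15 inches = 38.10 cm; × 1.4 = 53.34 → 53 rows.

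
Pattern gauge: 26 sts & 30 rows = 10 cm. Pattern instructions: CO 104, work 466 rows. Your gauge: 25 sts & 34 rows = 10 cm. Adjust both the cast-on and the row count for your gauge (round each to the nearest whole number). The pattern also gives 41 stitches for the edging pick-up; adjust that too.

Stitches: 104 × 25/26 = 100.00 → 100.
Rows: 466 × 34/30 = 528.13 → 528.
edging pick-up: 41 × 25/26 = 39.42 → 39.

Cast on 100 stitches; work 528 rows; edging pick-up 39 stitches.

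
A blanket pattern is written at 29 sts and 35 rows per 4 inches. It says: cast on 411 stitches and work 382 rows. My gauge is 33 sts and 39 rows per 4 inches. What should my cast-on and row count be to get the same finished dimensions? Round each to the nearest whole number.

Stitches: 411 × 33/29 = 467.69 → 468.
Rows: 382 × 39/35 = 425.66 → 426.

Cast on 468 stitches; work 426 rows.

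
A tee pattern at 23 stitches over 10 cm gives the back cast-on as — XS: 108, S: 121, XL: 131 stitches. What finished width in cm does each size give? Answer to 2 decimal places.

XS 46.96 cm; S 52.61 cm; XL 56.96 cm.

23/10 = 2.3 sts per cm.
XS: 108 / 2.3 = 46.957 → 46.96 cm.
S: 121 / 2.3 = 52.609 → 52.61 cm.
XL: 131 / 2.3 = 56.957 → 56.96 cm.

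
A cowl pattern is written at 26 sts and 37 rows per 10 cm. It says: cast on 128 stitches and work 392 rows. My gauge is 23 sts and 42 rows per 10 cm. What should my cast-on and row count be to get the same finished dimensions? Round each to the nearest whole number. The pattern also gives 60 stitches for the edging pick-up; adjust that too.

Cast on 113 stitches; work 445 rows; edging pick-up 53 stitches.

Stitches: 128 × 23/26 = 113.23 → 113.
Rows: 392 × 42/37 = 444.97 → 445.
edging pick-up: 60 × 23/26 = 53.08 → 53.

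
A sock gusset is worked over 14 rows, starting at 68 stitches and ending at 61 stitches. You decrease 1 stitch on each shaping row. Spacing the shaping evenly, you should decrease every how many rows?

Stitches to remove: |61 − 68| = 7.
Shaping rows needed: 7 / 1 = 7.
14 rows / 7 = every 2 rows.

Decrease every 2nd row.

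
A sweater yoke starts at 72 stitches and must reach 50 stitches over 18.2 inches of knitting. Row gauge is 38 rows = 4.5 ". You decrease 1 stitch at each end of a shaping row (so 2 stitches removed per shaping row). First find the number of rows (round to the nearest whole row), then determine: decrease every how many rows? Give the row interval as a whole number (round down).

Decrease every 14th row.

Rows = 18.2 × 8.444 = 153.7 → 154 rows.
Stitches to remove: 22 → 11 shaping rows (at 2 st each).
154 / 11 = 14.00 → every 14 rows.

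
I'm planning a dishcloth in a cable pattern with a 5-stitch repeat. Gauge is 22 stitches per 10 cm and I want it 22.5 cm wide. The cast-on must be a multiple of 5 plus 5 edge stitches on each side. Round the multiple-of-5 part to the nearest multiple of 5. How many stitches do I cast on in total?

50 stitches.

22 / 10 = 2.2 sts per cm.
22.5 × 2.2 = 49.50 sts.
Less 10 edge sts → 39.50 for the repeat.
Nearest multiple of 5: 40.
Add back 10 edge sts → 50.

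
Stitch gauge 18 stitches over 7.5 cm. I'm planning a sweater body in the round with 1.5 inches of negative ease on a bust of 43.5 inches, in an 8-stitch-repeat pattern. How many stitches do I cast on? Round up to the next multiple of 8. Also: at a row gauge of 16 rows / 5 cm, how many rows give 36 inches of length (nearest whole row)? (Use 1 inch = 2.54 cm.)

Finished = 43.5 − 1.5 = 42 inches.
42 inches × 2.54 = 106.68 cm.
18/7.5 = 2.4 sts per cm; 106.68 × 2.4 = 256.03 sts.
Next multiple of 8 → 264.
36 inches = 91.44 cm; × 3.2 = 292.61 → 293 rows.

Cast on 264 stitches; work 293 rows.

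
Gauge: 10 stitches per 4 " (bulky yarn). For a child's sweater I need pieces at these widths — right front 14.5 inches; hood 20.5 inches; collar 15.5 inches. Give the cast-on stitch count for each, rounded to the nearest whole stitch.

Rate = 10/4 = 2.5 sts per in.
right front: 14.5 × 2.5 = 36.25 → 36.
hood: 20.5 × 2.5 = 51.25 → 51.
collar: 15.5 × 2.5 = 38.75 → 39.

right front 36; hood 51; collar 39.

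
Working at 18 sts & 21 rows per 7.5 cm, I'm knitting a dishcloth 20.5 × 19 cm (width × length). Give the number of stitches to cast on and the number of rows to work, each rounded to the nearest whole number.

Cast on 49 stitches and work 53 rows.

Stitch gauge = 18/7.5 = 2.4 sts/cm; 20.5 × 2.4 = 49.20 → 49 sts.
Row gauge = 21/7.5 = 2.8 rows/cm; 19 × 2.8 = 53.20 → 53 rows.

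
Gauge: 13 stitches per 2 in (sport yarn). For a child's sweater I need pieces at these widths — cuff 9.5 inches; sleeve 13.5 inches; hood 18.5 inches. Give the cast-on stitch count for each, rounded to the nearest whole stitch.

cuff 62; sleeve 88; hood 120.

Rate = 13/2 = 6.5 sts per in.
cuff: 9.5 × 6.5 = 61.75 → 62.
sleeve: 13.5 × 6.5 = 87.75 → 88.
hood: 18.5 × 6.5 = 120.25 → 120.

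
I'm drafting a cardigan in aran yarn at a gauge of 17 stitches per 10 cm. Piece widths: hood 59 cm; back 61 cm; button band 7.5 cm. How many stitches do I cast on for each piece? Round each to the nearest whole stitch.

Rate = 17/10 = 1.7 sts per cm.
hood: 59 × 1.7 = 100.30 → 100.
back: 61 × 1.7 = 103.70 → 104.
button band: 7.5 × 1.7 = 12.75 → 13.

hood 100; back 104; button band 13.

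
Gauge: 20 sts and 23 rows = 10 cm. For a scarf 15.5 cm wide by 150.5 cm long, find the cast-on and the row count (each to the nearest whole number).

Cast on 31 stitches and work 346 rows.

Stitch gauge = 20/10 = 2 sts/cm; 15.5 × 2 = 31.00 → 31 sts.
Row gauge = 23/10 = 2.3 rows/cm; 150.5 × 2.3 = 346.15 → 346 rows.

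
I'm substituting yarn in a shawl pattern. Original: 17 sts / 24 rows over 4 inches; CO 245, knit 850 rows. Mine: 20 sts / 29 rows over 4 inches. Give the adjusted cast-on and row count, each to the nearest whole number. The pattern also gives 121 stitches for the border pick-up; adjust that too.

Cast on 288 stitches; work 1027 rows; border pick-up 142 stitches.

Stitches: 245 × 20/17 = 288.24 → 288.
Rows: 850 × 29/24 = 1027.08 → 1027.
border pick-up: 121 × 20/17 = 142.35 → 142.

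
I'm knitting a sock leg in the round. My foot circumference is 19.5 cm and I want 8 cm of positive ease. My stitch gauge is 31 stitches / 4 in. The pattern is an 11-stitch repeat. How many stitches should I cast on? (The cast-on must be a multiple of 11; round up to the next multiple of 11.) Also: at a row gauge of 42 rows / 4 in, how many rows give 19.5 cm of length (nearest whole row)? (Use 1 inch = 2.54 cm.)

Finished = 19.5 + 8 = 27.5 cm.
27.5 cm × 1/2.54 = 10.83 inches.
31/4 = 7.75 sts per in; 10.83 × 7.75 = 83.91 sts.
Next multiple of 11 → 88.
19.5 cm = 7.68 inches; × 10.5 = 80.61 → 81 rows.

Cast on 88 stitches; work 81 rows.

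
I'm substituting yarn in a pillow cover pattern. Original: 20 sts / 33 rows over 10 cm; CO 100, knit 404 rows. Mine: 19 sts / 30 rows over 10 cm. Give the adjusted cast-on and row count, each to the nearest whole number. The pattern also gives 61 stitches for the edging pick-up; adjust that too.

Stitches: 100 × 19/20 = 95.00 → 95.
Rows: 404 × 30/33 = 367.27 → 367.
edging pick-up: 61 × 19/20 = 57.95 → 58.

Cast on 95 stitches; work 367 rows; edging pick-up 58 stitches.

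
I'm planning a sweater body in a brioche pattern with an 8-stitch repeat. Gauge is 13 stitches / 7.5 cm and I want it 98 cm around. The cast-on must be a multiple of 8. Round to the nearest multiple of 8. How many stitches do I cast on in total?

CO 168 sts.

13 / 7.5 = 1.733 sts per cm.
98 × 1.733 = 169.87 sts.
Nearest multiple of 8: 168.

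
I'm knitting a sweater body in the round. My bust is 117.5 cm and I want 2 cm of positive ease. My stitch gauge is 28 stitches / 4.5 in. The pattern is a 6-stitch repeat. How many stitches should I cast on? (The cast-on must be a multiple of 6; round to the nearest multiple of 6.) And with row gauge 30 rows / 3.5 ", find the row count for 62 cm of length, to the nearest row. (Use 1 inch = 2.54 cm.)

Cast on 294 stitches; work 209 rows.

Finished = 117.5 + 2 = 119.5 cm.
119.5 cm × 1/2.54 = 47.05 inches.
28/4.5 = 6.222 sts per in; 47.05 × 6.222 = 292.74 sts.
Nearest multiple of 6 → 294.
62 cm = 24.41 inches; × 8.571 = 209.22 → 209 rows.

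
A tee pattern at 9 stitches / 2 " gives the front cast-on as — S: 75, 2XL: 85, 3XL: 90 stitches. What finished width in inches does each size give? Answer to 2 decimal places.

S 16.67 inches; 2XL 18.89 inches; 3XL 20.00 inches.

9/2 = 4.5 sts per in.
S: 75 / 4.5 = 16.667 → 16.67 in.
2XL: 85 / 4.5 = 18.889 → 18.89 in.
3XL: 90 / 4.5 = 20.000 → 20.00 in.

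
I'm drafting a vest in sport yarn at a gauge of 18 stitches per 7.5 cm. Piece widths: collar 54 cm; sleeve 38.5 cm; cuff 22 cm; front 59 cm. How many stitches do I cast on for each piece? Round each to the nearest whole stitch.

Rate = 18/7.5 = 2.4 sts per cm.
collar: 54 × 2.4 = 129.60 → 130.
sleeve: 38.5 × 2.4 = 92.40 → 92.
cuff: 22 × 2.4 = 52.80 → 53.
front: 59 × 2.4 = 141.60 → 142.

collar 130; sleeve 92; cuff 53; front 142.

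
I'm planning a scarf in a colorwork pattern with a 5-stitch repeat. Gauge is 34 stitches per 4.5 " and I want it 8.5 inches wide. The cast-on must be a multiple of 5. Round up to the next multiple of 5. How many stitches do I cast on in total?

65 stitches.

34 / 4.5 = 7.556 sts per inch.
8.5 × 7.556 = 64.22 sts.
Next multiple of 5: 65.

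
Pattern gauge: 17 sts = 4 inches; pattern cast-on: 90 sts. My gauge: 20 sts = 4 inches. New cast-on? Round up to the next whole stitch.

Scale factor = 20 / 17 = 1.176.
90 × 20 / 17 = 105.88 sts.
→ 106 sts.

CO 106 sts.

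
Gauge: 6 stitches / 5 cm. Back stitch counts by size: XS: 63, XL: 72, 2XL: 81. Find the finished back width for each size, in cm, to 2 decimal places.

6/5 = 1.2 sts per cm.
XS: 63 / 1.2 = 52.500 → 52.50 cm.
XL: 72 / 1.2 = 60.000 → 60.00 cm.
2XL: 81 / 1.2 = 67.500 → 67.50 cm.

XS 52.50 cm; XL 60.00 cm; 2XL 67.50 cm.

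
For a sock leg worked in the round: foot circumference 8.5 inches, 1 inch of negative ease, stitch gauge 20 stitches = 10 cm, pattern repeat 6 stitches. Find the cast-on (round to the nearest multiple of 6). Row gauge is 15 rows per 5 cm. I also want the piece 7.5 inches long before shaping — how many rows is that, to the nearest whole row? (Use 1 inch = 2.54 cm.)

Finished = 8.5 − 1 = 7.5 inches.
7.5 inches × 2.54 = 19.05 cm.
20/10 = 2 sts per cm; 19.05 × 2 = 38.10 sts.
Nearest multiple of 6 → 36.
7.5 inches = 19.05 cm; × 3 = 57.15 → 57 rows.

Cast on 36 stitches; work 57 rows.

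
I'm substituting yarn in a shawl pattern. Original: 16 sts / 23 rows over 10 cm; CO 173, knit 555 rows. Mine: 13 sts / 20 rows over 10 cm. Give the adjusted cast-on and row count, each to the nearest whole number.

Stitches: 173 × 13/16 = 140.56 → 141.
Rows: 555 × 20/23 = 482.61 → 483.

Cast on 141 stitches; work 483 rows.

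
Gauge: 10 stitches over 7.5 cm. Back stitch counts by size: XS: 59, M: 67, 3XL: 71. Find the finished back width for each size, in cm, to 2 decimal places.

10/7.5 = 1.333 sts per cm.
XS: 59 / 1.333 = 44.250 → 44.25 cm.
M: 67 / 1.333 = 50.250 → 50.25 cm.
3XL: 71 / 1.333 = 53.250 → 53.25 cm.

XS 44.25 cm; M 50.25 cm; 3XL 53.25 cm.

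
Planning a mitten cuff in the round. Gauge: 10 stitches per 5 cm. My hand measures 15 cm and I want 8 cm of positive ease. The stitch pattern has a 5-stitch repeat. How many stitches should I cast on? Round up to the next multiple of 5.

CO 50 sts.

Finished = 15 + 8 = 23 cm.
10 / 5 = 2 sts/cm.
23 × 2 = 46.00 sts.
Next multiple of 5: 50.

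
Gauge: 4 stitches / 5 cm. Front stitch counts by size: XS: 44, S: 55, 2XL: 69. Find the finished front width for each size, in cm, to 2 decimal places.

XS 55.00 cm; S 68.75 cm; 2XL 86.25 cm.

4/5 = 0.8 sts per cm.
XS: 44 / 0.8 = 55.000 → 55.00 cm.
S: 55 / 0.8 = 68.750 → 68.75 cm.
2XL: 69 / 0.8 = 86.250 → 86.25 cm.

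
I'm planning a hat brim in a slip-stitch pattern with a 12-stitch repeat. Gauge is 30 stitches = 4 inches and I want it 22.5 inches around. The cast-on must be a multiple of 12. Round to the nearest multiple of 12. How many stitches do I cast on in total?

Cast on 168 stitches.

30 / 4 = 7.5 sts per inch.
22.5 × 7.5 = 168.75 sts.
Nearest multiple of 12: 168.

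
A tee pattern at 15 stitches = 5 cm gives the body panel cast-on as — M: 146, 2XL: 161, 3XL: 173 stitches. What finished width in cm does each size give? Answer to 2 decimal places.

M 48.67 cm; 2XL 53.67 cm; 3XL 57.67 cm.

15/5 = 3 sts per cm.
M: 146 / 3 = 48.667 → 48.67 cm.
2XL: 161 / 3 = 53.667 → 53.67 cm.
3XL: 173 / 3 = 57.667 → 57.67 cm.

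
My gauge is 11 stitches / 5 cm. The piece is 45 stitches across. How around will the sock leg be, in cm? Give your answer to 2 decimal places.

11 stitches / 5 cm = 2.2 stitches per cm.
45 / 2.2 = 20.455 cm.

20.45 cm.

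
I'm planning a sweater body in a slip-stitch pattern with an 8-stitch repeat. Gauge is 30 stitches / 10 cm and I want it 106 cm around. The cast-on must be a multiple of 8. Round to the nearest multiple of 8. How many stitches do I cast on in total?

CO 320 sts.

30 / 10 = 3 sts per cm.
106 × 3 = 318.00 sts.
Nearest multiple of 8: 320.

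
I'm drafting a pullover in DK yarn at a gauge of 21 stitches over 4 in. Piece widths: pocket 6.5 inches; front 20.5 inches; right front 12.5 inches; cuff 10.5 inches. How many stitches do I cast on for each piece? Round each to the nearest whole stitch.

pocket 34; front 108; right front 66; cuff 55.

Rate = 21/4 = 5.25 sts per in.
pocket: 6.5 × 5.25 = 34.12 → 34.
front: 20.5 × 5.25 = 107.62 → 108.
right front: 12.5 × 5.25 = 65.62 → 66.
cuff: 10.5 × 5.25 = 55.12 → 55.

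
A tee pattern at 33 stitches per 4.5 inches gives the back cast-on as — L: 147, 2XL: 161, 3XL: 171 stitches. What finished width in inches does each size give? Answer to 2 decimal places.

33/4.5 = 7.333 sts per in.
L: 147 / 7.333 = 20.045 → 20.05 in.
2XL: 161 / 7.333 = 21.955 → 21.95 in.
3XL: 171 / 7.333 = 23.318 → 23.32 in.

L 20.05 inches; 2XL 21.95 inches; 3XL 23.32 inches.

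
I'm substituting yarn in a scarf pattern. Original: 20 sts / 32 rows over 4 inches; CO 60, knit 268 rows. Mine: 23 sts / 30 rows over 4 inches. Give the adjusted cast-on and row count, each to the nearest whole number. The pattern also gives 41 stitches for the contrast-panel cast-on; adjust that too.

Stitches: 60 × 23/20 = 69.00 → 69.
Rows: 268 × 30/32 = 251.25 → 251.
contrast-panel cast-on: 41 × 23/20 = 47.15 → 47.

Cast on 69 stitches; work 251 rows; contrast-panel cast-on 47 stitches.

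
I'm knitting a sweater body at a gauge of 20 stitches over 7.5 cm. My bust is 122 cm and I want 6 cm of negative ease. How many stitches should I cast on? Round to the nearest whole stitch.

309 stitches.

Finished = 122 − 6 = 116 cm.
20 / 7.5 = 2.667 sts per cm.
116.00 × 2.667 = 309.33 sts.
→ 309 sts.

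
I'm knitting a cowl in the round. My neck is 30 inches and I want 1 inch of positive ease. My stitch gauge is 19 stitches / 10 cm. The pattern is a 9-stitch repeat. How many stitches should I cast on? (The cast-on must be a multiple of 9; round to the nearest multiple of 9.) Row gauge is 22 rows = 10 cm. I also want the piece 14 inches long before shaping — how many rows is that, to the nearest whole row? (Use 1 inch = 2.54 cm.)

Cast on 153 stitches; work 78 rows.

Finished = 30 + 1 = 31 inches.
31 inches × 2.54 = 78.74 cm.
19/10 = 1.9 sts per cm; 78.74 × 1.9 = 149.61 sts.
Nearest multiple of 9 → 153.
14 inches = 35.56 cm; × 2.2 = 78.23 → 78 rows.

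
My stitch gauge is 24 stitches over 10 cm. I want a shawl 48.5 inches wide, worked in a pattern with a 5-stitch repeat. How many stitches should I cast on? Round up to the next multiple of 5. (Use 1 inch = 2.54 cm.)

Cast on 300 stitches.

48.5 in = 48.5 × 2.54 = 123.19 cm.
24 / 10 = 2.4 sts/cm.
123.19 × 2.4 = 295.66 sts.
→ 300.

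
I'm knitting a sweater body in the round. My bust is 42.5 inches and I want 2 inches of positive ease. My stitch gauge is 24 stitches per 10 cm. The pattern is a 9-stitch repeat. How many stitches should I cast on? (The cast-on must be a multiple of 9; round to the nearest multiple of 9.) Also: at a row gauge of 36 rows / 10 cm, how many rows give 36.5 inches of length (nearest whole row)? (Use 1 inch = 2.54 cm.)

Finished = 42.5 + 2 = 44.5 inches.
44.5 inches × 2.54 = 113.03 cm.
24/10 = 2.4 sts per cm; 113.03 × 2.4 = 271.27 sts.
Nearest multiple of 9 → 270.
36.5 inches = 92.71 cm; × 3.6 = 333.76 → 334 rows.

Cast on 270 stitches; work 334 rows.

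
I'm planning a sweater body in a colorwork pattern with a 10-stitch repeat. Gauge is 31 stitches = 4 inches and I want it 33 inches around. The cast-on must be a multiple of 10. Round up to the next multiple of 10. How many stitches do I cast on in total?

31 / 4 = 7.75 sts per inch.
33 × 7.75 = 255.75 sts.
Next multiple of 10: 260.

260 stitches.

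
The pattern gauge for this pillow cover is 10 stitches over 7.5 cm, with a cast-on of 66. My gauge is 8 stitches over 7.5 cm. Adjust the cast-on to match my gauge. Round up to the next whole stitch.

Cast on 53 stitches.

Scale factor = 8 / 10 = 0.800.
66 × 8 / 10 = 52.80 sts.
→ 53 sts.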